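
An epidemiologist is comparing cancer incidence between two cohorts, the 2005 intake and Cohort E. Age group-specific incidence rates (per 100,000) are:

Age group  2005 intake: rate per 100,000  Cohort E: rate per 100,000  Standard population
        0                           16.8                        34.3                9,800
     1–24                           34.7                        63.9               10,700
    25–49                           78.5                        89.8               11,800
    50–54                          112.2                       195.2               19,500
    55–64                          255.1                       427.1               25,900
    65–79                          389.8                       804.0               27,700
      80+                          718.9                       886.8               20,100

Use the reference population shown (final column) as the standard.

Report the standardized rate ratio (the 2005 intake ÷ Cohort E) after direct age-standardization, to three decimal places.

0.622

Standard total = 125,500; weights = 0.0781, 0.0853, 0.0940, 0.1554, 0.2064, 0.2207, 0.1602.
The 2005 intake: 0.0781×16.8 + 0.0853×34.7 + 0.0940×78.5 + 0.1554×112.2 + 0.2064×255.1 + 0.2207×389.8 + 0.1602×718.9 = 282.9049 per 100,000.
Cohort E: 0.0781×34.3 + 0.0853×63.9 + 0.0940×89.8 + 0.1554×195.2 + 0.2064×427.1 + 0.2207×804.0 + 0.1602×886.8 = 454.5281 per 100,000.
Ratio = 282.9049 ÷ 454.5281 = 0.62241.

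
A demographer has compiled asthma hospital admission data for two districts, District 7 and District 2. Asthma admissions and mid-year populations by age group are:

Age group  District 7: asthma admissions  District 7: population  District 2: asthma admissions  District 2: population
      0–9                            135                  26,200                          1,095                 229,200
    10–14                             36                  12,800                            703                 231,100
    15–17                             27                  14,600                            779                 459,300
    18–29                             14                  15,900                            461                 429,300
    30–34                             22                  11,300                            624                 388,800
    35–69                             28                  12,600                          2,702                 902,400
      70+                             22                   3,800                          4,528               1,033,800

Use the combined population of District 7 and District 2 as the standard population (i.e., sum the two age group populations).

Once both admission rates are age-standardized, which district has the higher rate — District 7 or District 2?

District 7

Age-specific rates per 10,000 for District 7: 51.53, 28.12, 18.49, 8.81, 19.47, 22.22, 57.89.
For District 2: 47.77, 30.42, 16.96, 10.74, 16.05, 29.94, 43.80.
Combined standard total = 3,771,100; weights = 0.0677, 0.0647, 0.1257, 0.1181, 0.1061, 0.2426, 0.2751.
District 7: 0.0677×51.53 + 0.0647×28.12 + 0.1257×18.49 + 0.1181×8.81 + 0.1061×19.47 + 0.2426×22.22 + 0.2751×57.89 = 32.0591 per 10,000.
District 2: 0.0677×47.77 + 0.0647×30.42 + 0.1257×16.96 + 0.1181×10.74 + 0.1061×16.05 + 0.2426×29.94 + 0.2751×43.80 = 29.6212 per 10,000.
The crude rates (29.22 vs 29.65) would put District 2 higher, but that reflects its age composition; once standardized to a common age structure, District 7 has the higher underlying rate.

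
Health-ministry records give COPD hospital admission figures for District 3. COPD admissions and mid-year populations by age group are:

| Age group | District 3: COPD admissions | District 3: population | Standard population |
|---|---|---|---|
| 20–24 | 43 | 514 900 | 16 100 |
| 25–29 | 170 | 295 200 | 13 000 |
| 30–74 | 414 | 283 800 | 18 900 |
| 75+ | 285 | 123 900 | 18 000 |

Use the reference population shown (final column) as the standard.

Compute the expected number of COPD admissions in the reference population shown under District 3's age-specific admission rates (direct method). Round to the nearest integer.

Age-specific rates per 10 000 for District 3: 0.84, 5.76, 14.59, 23.00.
Expected COPD admissions = Σ (standard pop × age-specific rate ÷ 10 000)
= 16 100×0.84/10 000 + 13 000×5.76/10 000 + 18 900×14.59/10 000 + 18 000×23.00/10 000
= 1.34 + 7.49 + 27.57 + 41.40 = 77.81.

78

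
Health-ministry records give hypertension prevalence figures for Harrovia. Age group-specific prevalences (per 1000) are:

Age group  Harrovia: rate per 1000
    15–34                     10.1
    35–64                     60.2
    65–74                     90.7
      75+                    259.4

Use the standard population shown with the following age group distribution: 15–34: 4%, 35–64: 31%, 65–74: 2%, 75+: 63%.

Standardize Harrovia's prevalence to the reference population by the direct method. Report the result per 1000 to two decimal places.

184.30

Standard weights: 0.04, 0.31, 0.02, 0.63.
Standardized rate: 0.0400×10.1 + 0.3100×60.2 + 0.0200×90.7 + 0.6300×259.4 = 184.3020 per 1000.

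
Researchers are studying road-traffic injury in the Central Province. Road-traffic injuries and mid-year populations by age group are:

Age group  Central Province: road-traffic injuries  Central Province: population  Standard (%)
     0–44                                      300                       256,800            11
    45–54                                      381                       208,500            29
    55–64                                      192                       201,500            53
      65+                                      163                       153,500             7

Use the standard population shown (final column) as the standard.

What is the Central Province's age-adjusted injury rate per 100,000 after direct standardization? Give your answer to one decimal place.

Age-specific rates per 100,000 for the Central Province: 116.82, 182.73, 95.29, 106.19.
Standard weights: 0.11, 0.29, 0.53, 0.07.
Standardized rate: 0.1100×116.82 + 0.2900×182.73 + 0.5300×95.29 + 0.0700×106.19 = 123.7777 per 100,000.

123.8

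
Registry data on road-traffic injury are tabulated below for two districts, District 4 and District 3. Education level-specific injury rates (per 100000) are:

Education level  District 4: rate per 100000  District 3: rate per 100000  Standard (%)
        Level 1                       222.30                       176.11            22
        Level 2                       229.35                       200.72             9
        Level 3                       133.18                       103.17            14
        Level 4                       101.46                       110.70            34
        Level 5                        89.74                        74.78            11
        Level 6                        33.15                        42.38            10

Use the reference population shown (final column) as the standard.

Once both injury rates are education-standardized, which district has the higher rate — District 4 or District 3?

District 4

Standard weights: 0.22, 0.09, 0.14, 0.34, 0.11, 0.10.
District 4: 0.2200×222.30 + 0.0900×229.35 + 0.1400×133.18 + 0.3400×101.46 + 0.1100×89.74 + 0.1000×33.15 = 135.8755 per 100000.
District 3: 0.2200×176.11 + 0.0900×200.72 + 0.1400×103.17 + 0.3400×110.70 + 0.1100×74.78 + 0.1000×42.38 = 121.3546 per 100000.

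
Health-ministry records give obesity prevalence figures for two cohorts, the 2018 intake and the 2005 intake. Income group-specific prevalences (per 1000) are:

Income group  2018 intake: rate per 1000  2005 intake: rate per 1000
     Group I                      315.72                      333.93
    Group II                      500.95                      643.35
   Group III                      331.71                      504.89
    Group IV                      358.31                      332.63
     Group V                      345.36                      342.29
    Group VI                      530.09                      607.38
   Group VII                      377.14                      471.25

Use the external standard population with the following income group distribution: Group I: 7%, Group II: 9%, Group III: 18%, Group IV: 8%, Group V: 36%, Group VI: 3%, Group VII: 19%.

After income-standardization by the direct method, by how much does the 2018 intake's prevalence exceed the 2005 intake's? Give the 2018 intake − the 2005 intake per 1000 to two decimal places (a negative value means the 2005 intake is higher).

-62.30

Standard weights: 0.07, 0.09, 0.18, 0.08, 0.36, 0.03, 0.19.
The 2018 intake: 0.0700×315.72 + 0.0900×500.95 + 0.1800×331.71 + 0.0800×358.31 + 0.3600×345.36 + 0.0300×530.09 + 0.1900×377.14 = 367.4474 per 1000.
The 2005 intake: 0.0700×333.93 + 0.0900×643.35 + 0.1800×504.89 + 0.0800×332.63 + 0.3600×342.29 + 0.0300×607.38 + 0.1900×471.25 = 429.7505 per 1000.
Difference = 367.4474 − 429.7505 = -62.3031.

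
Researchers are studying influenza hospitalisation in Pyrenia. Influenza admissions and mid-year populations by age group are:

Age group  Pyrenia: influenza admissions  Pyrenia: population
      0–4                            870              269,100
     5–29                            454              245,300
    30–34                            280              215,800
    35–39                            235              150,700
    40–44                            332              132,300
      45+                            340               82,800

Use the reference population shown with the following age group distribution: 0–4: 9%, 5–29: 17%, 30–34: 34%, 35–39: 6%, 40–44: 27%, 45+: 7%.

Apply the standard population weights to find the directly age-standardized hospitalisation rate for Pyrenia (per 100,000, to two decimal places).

210.53

Age-specific rates per 100,000 for Pyrenia: 323.30, 185.08, 129.75, 155.94, 250.94, 410.63.
Standard weights: 0.09, 0.17, 0.34, 0.06, 0.27, 0.07.
Standardized rate: 0.0900×323.30 + 0.1700×185.08 + 0.3400×129.75 + 0.0600×155.94 + 0.2700×250.94 + 0.0700×410.63 = 210.5308 per 100,000.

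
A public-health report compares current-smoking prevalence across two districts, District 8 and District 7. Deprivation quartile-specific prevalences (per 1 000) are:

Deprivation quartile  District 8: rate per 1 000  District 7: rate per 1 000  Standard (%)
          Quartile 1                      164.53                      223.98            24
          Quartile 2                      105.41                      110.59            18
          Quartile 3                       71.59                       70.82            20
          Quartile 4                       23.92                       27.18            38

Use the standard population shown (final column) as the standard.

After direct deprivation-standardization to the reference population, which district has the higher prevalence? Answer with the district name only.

District 7

Standard weights: 0.24, 0.18, 0.20, 0.38.
District 8: 0.2400×164.53 + 0.1800×105.41 + 0.2000×71.59 + 0.3800×23.92 = 81.8686 per 1 000.
District 7: 0.2400×223.98 + 0.1800×110.59 + 0.2000×70.82 + 0.3800×27.18 = 98.1538 per 1 000.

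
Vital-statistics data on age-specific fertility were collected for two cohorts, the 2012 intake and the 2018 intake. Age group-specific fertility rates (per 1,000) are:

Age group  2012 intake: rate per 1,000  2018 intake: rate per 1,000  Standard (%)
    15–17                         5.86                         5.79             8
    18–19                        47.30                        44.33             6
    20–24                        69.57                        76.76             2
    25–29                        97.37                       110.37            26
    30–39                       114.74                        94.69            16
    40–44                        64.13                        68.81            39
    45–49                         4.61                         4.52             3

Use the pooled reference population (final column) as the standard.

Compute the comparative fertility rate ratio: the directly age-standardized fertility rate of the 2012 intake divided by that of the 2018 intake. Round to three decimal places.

0.974

Standard weights: 0.08, 0.06, 0.02, 0.26, 0.16, 0.39, 0.03.
The 2012 intake: 0.0800×5.86 + 0.0600×47.30 + 0.0200×69.57 + 0.2600×97.37 + 0.1600×114.74 + 0.3900×64.13 + 0.0300×4.61 = 73.5218 per 1,000.
The 2018 intake: 0.0800×5.79 + 0.0600×44.33 + 0.0200×76.76 + 0.2600×110.37 + 0.1600×94.69 + 0.3900×68.81 + 0.0300×4.52 = 75.4763 per 1,000.
Ratio = 73.5218 ÷ 75.4763 = 0.97410.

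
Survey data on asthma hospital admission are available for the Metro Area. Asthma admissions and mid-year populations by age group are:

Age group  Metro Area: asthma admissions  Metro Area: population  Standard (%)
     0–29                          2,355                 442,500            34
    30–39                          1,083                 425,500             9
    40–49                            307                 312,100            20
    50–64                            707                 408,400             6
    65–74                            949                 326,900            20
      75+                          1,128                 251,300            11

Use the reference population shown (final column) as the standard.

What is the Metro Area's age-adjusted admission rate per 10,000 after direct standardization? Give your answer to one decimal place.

Age-specific rates per 10,000 for the Metro Area: 53.22, 25.45, 9.84, 17.31, 29.03, 44.89.
Standard weights: 0.34, 0.09, 0.20, 0.06, 0.20, 0.11.
Standardized rate: 0.3400×53.22 + 0.0900×25.45 + 0.2000×9.84 + 0.0600×17.31 + 0.2000×29.03 + 0.1100×44.89 = 34.1352 per 10,000.

34.1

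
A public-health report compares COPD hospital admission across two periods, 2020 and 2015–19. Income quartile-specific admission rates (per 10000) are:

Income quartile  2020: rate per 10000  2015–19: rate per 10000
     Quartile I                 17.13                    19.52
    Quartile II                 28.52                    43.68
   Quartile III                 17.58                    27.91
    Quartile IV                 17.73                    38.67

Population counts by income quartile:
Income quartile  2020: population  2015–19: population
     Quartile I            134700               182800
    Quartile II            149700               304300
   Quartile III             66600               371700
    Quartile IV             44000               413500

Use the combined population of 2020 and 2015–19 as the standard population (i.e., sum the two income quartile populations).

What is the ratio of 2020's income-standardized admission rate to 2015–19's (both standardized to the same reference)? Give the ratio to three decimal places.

Combined standard total = 1667300; weights = 0.1904, 0.2723, 0.2629, 0.2744.
2020: 0.1904×17.13 + 0.2723×28.52 + 0.2629×17.58 + 0.2744×17.73 = 20.5144 per 10000.
2015–19: 0.1904×19.52 + 0.2723×43.68 + 0.2629×27.91 + 0.2744×38.67 = 33.5589 per 10000.
Ratio = 20.5144 ÷ 33.5589 = 0.61129.

0.611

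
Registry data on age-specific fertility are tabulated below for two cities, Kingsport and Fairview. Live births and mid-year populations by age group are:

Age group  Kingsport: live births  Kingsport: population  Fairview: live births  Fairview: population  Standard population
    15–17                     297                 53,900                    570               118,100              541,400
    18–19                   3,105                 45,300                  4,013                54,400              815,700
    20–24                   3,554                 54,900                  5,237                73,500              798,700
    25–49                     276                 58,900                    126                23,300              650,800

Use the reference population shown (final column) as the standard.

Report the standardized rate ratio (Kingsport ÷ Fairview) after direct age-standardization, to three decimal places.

0.922

Age-specific rates per 1,000 for Kingsport: 5.510, 68.543, 64.736, 4.686.
For Fairview: 4.826, 73.768, 71.252, 5.408.
Standard total = 2,806,600; weights = 0.1929, 0.2906, 0.2846, 0.2319.
Kingsport: 0.1929×5.510 + 0.2906×68.543 + 0.2846×64.736 + 0.2319×4.686 = 40.4931 per 1,000.
Fairview: 0.1929×4.826 + 0.2906×73.768 + 0.2846×71.252 + 0.2319×5.408 = 43.9015 per 1,000.
Ratio = 40.4931 ÷ 43.9015 = 0.92236.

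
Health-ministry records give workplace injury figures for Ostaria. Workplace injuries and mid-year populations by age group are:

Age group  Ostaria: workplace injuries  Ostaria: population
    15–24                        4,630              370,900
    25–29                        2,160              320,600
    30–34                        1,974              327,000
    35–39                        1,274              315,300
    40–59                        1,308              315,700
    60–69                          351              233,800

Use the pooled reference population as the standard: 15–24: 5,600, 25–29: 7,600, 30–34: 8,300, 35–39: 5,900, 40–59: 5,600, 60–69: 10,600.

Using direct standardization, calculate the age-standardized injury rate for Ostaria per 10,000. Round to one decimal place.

53.7

Age-specific rates per 10,000 for Ostaria: 124.83, 67.37, 60.37, 40.41, 41.43, 15.01.
Standard total = 43,600; weights = 0.1284, 0.1743, 0.1904, 0.1353, 0.1284, 0.2431.
Standardized rate: 0.1284×124.83 + 0.1743×67.37 + 0.1904×60.37 + 0.1353×40.41 + 0.1284×41.43 + 0.2431×15.01 = 53.7085 per 10,000.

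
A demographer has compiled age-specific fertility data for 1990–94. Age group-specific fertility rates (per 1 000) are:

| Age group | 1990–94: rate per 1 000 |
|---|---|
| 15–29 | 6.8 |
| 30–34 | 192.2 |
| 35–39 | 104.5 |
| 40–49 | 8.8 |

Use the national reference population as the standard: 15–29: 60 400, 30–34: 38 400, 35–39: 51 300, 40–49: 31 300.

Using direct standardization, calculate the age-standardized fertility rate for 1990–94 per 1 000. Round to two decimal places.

Standard total = 181 400; weights = 0.3330, 0.2117, 0.2828, 0.1725.
Standardized rate: 0.3330×6.8 + 0.2117×192.2 + 0.2828×104.5 + 0.1725×8.8 = 74.0214 per 1 000.

74.02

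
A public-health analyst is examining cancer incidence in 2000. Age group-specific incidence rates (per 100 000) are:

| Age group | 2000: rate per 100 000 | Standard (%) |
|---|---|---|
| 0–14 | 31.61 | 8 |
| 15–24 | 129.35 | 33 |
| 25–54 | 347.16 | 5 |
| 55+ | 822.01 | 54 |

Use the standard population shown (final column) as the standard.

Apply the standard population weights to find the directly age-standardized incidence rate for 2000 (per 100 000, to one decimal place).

506.5

Standard weights: 0.08, 0.33, 0.05, 0.54.
Standardized rate: 0.0800×31.61 + 0.3300×129.35 + 0.0500×347.16 + 0.5400×822.01 = 506.4577 per 100 000.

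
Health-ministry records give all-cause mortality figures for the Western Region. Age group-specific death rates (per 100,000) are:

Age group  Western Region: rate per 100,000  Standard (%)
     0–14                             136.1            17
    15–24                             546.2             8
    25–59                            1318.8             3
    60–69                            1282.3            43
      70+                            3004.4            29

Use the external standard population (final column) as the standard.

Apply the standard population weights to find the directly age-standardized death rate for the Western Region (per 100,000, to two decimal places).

Standard weights: 0.17, 0.08, 0.03, 0.43, 0.29.
Standardized rate: 0.1700×136.1 + 0.0800×546.2 + 0.0300×1318.8 + 0.4300×1282.3 + 0.2900×3004.4 = 1529.0620 per 100,000.

1529.06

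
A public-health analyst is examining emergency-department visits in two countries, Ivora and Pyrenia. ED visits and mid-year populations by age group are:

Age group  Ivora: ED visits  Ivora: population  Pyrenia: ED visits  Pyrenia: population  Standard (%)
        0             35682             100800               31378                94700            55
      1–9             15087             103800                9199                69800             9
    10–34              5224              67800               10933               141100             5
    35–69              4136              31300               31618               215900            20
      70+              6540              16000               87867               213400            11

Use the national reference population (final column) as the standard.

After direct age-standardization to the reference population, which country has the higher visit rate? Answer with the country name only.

Ivora

Age-specific rates per 1000 for Ivora: 353.988, 145.347, 77.050, 132.141, 408.750.
For Pyrenia: 331.341, 131.791, 77.484, 146.447, 411.748.
Standard weights: 0.55, 0.09, 0.05, 0.20, 0.11.
Ivora: 0.5500×353.988 + 0.0900×145.347 + 0.0500×77.050 + 0.2000×132.141 + 0.1100×408.750 = 283.0178 per 1000.
Pyrenia: 0.5500×331.341 + 0.0900×131.791 + 0.0500×77.484 + 0.2000×146.447 + 0.1100×411.748 = 272.5547 per 1000.
The crude rates (208.54 vs 232.68) would put Pyrenia higher, but that reflects its age composition; once standardized to a common age structure, Ivora has the higher underlying rate.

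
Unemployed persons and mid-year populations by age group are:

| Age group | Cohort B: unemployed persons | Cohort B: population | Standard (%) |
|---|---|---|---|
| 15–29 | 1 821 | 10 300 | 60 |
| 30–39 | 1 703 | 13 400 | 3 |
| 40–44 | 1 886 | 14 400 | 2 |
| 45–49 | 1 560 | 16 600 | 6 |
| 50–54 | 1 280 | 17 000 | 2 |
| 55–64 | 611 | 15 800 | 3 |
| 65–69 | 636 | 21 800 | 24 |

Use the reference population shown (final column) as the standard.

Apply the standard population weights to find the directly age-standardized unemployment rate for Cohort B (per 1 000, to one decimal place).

127.8

Age-specific rates per 1 000 for Cohort B: 176.796, 127.090, 130.972, 93.976, 75.294, 38.671, 29.174.
Standard weights: 0.60, 0.03, 0.02, 0.06, 0.02, 0.03, 0.24.
Standardized rate: 0.6000×176.796 + 0.0300×127.090 + 0.0200×130.972 + 0.0600×93.976 + 0.0200×75.294 + 0.0300×38.671 + 0.2400×29.174 = 127.8162 per 1 000.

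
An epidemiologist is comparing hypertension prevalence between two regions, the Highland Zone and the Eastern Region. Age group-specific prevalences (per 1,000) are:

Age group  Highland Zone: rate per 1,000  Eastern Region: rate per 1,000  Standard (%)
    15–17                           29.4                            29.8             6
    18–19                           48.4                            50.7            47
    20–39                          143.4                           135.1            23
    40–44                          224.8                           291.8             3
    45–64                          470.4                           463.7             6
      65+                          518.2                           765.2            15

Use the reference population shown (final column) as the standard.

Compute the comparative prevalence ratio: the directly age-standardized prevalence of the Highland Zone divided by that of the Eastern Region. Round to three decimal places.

Standard weights: 0.06, 0.47, 0.23, 0.03, 0.06, 0.15.
The Highland Zone: 0.0600×29.4 + 0.4700×48.4 + 0.2300×143.4 + 0.0300×224.8 + 0.0600×470.4 + 0.1500×518.2 = 170.1920 per 1,000.
The Eastern Region: 0.0600×29.8 + 0.4700×50.7 + 0.2300×135.1 + 0.0300×291.8 + 0.0600×463.7 + 0.1500×765.2 = 208.0460 per 1,000.
Ratio = 170.1920 ÷ 208.0460 = 0.81805.

0.818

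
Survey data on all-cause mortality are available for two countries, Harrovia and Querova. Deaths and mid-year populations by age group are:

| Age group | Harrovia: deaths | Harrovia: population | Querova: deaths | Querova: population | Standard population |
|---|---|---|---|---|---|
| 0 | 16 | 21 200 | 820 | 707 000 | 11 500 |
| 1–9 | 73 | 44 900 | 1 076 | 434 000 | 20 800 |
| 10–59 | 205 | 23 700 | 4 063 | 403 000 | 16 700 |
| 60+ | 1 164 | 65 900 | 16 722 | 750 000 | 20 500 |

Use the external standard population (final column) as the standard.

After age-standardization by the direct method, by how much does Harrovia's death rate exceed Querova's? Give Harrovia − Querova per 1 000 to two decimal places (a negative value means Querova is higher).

Age-specific rates per 1 000 for Harrovia: 0.755, 1.626, 8.650, 17.663.
For Querova: 1.160, 2.479, 10.082, 22.296.
Standard total = 69 500; weights = 0.1655, 0.2993, 0.2403, 0.2950.
Harrovia: 0.1655×0.755 + 0.2993×1.626 + 0.2403×8.650 + 0.2950×17.663 = 7.8999 per 1 000.
Querova: 0.1655×1.160 + 0.2993×2.479 + 0.2403×10.082 + 0.2950×22.296 = 9.9330 per 1 000.
Difference = 7.8999 − 9.9330 = -2.0331.

-2.03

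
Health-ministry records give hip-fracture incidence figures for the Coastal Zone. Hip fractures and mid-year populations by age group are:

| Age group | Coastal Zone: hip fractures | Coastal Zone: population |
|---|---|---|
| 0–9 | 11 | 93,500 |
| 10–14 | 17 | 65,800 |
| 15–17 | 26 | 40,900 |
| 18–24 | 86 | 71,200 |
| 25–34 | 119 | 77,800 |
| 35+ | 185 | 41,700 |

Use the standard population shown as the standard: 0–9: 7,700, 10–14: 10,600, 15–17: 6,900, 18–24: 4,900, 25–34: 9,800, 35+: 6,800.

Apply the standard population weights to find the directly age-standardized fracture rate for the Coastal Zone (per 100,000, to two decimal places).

Age-specific rates per 100,000 for the Coastal Zone: 11.76, 25.84, 63.57, 120.79, 152.96, 443.65.
Standard total = 46,700; weights = 0.1649, 0.2270, 0.1478, 0.1049, 0.2099, 0.1456.
Standardized rate: 0.1649×11.76 + 0.2270×25.84 + 0.1478×63.57 + 0.1049×120.79 + 0.2099×152.96 + 0.1456×443.65 = 126.5673 per 100,000.

126.57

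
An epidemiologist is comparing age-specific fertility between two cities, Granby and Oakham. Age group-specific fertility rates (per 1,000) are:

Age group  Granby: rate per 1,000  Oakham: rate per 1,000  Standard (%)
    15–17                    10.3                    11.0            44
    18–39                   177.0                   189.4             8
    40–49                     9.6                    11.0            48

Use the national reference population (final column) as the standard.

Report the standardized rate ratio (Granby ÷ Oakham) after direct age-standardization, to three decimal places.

Standard weights: 0.44, 0.08, 0.48.
Granby: 0.4400×10.3 + 0.0800×177.0 + 0.4800×9.6 = 23.3000 per 1,000.
Oakham: 0.4400×11.0 + 0.0800×189.4 + 0.4800×11.0 = 25.2720 per 1,000.
Ratio = 23.3000 ÷ 25.2720 = 0.92197.

0.922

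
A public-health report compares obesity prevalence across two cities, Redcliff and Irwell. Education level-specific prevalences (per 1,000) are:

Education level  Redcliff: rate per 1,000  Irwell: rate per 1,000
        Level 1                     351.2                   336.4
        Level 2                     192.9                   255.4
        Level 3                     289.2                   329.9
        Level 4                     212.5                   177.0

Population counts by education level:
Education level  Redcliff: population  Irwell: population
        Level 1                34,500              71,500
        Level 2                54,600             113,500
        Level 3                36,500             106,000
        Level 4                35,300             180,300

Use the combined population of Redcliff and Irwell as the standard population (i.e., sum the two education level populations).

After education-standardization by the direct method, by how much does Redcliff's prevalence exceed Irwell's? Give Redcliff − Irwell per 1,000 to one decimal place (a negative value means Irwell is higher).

-11.2

Combined standard total = 632,200; weights = 0.1677, 0.2659, 0.2254, 0.3410.
Redcliff: 0.1677×351.2 + 0.2659×192.9 + 0.2254×289.2 + 0.3410×212.5 = 247.8325 per 1,000.
Irwell: 0.1677×336.4 + 0.2659×255.4 + 0.2254×329.9 + 0.3410×177.0 = 259.0368 per 1,000.
Difference = 247.8325 − 259.0368 = -11.2044.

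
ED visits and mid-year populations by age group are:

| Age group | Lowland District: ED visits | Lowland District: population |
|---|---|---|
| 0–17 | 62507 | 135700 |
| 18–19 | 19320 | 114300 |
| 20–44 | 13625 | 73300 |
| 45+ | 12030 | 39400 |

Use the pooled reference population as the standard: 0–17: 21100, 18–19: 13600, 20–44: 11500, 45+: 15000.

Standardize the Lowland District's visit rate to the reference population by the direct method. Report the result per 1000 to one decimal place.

306.1

Age-specific rates per 1000 for the Lowland District: 460.626, 169.029, 185.880, 305.330.
Standard total = 61200; weights = 0.3448, 0.2222, 0.1879, 0.2451.
Standardized rate: 0.3448×460.626 + 0.2222×169.029 + 0.1879×185.880 + 0.2451×305.330 = 306.1369 per 1000.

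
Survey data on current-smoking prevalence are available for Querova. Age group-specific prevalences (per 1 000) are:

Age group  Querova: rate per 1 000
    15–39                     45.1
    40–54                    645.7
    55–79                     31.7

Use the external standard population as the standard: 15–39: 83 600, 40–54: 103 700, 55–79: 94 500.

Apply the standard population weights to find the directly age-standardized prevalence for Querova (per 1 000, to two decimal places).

261.62

Standard total = 281 800; weights = 0.2967, 0.3680, 0.3353.
Standardized rate: 0.2967×45.1 + 0.3680×645.7 + 0.3353×31.7 = 261.6221 per 1 000.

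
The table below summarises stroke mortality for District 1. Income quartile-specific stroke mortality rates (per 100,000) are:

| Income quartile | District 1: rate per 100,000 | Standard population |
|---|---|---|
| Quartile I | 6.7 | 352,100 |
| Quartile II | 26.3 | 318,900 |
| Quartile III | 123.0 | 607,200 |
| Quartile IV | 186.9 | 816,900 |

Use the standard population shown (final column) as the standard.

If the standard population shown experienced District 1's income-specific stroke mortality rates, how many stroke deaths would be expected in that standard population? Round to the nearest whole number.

2381

Expected stroke deaths = Σ (standard pop × income-specific rate ÷ 100,000)
= 352,100×6.7/100,000 + 318,900×26.3/100,000 + 607,200×123.0/100,000 + 816,900×186.9/100,000
= 23.59 + 83.87 + 746.86 + 1526.79 = 2381.10.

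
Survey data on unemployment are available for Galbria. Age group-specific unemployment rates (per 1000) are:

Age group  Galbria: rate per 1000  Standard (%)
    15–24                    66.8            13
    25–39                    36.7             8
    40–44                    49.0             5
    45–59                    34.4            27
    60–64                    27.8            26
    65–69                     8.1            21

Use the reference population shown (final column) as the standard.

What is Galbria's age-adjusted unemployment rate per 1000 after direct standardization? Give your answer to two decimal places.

32.29

Standard weights: 0.13, 0.08, 0.05, 0.27, 0.26, 0.21.
Standardized rate: 0.1300×66.8 + 0.0800×36.7 + 0.0500×49.0 + 0.2700×34.4 + 0.2600×27.8 + 0.2100×8.1 = 32.2870 per 1000.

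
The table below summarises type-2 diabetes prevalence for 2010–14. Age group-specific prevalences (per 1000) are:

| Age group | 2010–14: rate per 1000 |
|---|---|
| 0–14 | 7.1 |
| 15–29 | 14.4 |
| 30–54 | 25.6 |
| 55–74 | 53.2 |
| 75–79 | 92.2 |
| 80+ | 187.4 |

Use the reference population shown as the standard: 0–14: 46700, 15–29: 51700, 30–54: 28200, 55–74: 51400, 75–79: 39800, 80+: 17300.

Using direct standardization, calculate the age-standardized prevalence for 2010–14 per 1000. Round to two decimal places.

48.68

Standard total = 235100; weights = 0.1986, 0.2199, 0.1199, 0.2186, 0.1693, 0.0736.
Standardized rate: 0.1986×7.1 + 0.2199×14.4 + 0.1199×25.6 + 0.2186×53.2 + 0.1693×92.2 + 0.0736×187.4 = 48.6773 per 1000.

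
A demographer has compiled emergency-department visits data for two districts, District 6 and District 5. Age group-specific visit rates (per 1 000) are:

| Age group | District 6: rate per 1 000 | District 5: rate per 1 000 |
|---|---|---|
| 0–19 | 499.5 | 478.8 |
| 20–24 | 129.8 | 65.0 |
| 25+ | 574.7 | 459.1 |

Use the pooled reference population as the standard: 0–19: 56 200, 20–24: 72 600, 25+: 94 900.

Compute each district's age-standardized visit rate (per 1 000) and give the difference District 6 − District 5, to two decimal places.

75.27

Standard total = 223 700; weights = 0.2512, 0.3245, 0.4242.
District 6: 0.2512×499.5 + 0.3245×129.8 + 0.4242×574.7 = 411.4189 per 1 000.
District 5: 0.2512×478.8 + 0.3245×65.0 + 0.4242×459.1 = 336.1473 per 1 000.
Difference = 411.4189 − 336.1473 = 75.2716.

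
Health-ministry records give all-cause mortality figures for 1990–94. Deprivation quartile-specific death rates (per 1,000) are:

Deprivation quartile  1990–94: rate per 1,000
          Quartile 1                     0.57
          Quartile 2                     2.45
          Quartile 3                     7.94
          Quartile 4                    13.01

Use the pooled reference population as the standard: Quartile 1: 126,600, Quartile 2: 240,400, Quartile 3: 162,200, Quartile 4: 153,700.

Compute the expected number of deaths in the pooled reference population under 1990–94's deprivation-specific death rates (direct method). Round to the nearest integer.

3949

Expected deaths = Σ (standard pop × deprivation-specific rate ÷ 1,000)
= 126,600×0.57/1,000 + 240,400×2.45/1,000 + 162,200×7.94/1,000 + 153,700×13.01/1,000
= 72.16 + 588.98 + 1287.87 + 1999.64 = 3948.65.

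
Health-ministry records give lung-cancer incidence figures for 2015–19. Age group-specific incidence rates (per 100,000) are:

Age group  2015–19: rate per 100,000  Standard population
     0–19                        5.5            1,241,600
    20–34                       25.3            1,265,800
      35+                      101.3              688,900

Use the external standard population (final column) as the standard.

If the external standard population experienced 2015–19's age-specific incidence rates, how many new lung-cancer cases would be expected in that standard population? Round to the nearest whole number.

1086

Expected new lung-cancer cases = Σ (standard pop × age-specific rate ÷ 100,000)
= 1,241,600×5.5/100,000 + 1,265,800×25.3/100,000 + 688,900×101.3/100,000
= 68.29 + 320.25 + 697.86 = 1086.39.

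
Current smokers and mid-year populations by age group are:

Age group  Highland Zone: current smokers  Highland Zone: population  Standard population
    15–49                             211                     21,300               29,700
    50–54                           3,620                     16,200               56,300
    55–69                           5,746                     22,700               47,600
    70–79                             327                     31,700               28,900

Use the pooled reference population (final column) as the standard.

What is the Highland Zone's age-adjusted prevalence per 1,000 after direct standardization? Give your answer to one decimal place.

Age-specific rates per 1,000 for the Highland Zone: 9.906, 223.457, 253.128, 10.315.
Standard total = 162,500; weights = 0.1828, 0.3465, 0.2929, 0.1778.
Standardized rate: 0.1828×9.906 + 0.3465×223.457 + 0.2929×253.128 + 0.1778×10.315 = 155.2112 per 1,000.

155.2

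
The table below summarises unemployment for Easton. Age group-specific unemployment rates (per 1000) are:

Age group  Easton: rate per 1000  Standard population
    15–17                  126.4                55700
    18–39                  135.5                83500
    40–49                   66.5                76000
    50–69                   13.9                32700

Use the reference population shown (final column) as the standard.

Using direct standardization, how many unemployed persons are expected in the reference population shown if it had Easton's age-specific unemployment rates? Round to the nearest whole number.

Expected unemployed persons = Σ (standard pop × age-specific rate ÷ 1000)
= 55700×126.4/1000 + 83500×135.5/1000 + 76000×66.5/1000 + 32700×13.9/1000
= 7040.48 + 11314.25 + 5054.00 + 454.53 = 23863.26.

23863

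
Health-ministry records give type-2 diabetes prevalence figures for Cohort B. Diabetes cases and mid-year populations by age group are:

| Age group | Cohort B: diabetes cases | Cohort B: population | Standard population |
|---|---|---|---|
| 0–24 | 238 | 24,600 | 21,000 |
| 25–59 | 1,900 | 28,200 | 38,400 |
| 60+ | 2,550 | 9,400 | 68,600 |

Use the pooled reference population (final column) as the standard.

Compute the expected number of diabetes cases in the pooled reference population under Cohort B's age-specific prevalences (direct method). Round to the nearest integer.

21400

Age-specific rates per 1,000 for Cohort B: 9.675, 67.376, 271.277.
Expected diabetes cases = Σ (standard pop × age-specific rate ÷ 1,000)
= 21,000×9.675/1,000 + 38,400×67.376/1,000 + 68,600×271.277/1,000
= 203.17 + 2587.23 + 18609.57 = 21399.98.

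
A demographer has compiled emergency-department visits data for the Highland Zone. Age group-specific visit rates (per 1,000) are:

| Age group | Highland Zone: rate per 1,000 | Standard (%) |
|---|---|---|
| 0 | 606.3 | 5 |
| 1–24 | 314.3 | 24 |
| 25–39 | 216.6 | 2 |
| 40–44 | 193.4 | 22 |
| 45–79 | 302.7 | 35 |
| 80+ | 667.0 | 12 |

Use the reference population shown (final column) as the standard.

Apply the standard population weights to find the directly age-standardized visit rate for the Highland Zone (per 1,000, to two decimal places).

338.61

Standard weights: 0.05, 0.24, 0.02, 0.22, 0.35, 0.12.
Standardized rate: 0.0500×606.3 + 0.2400×314.3 + 0.0200×216.6 + 0.2200×193.4 + 0.3500×302.7 + 0.1200×667.0 = 338.6120 per 1,000.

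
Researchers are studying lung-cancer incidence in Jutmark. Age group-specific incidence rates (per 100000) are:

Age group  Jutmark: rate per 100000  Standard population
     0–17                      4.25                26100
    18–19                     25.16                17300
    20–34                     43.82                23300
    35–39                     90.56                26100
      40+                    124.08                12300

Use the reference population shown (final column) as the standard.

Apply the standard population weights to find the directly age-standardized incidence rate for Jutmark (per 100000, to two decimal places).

51.92

Standard total = 105100; weights = 0.2483, 0.1646, 0.2217, 0.2483, 0.1170.
Standardized rate: 0.2483×4.25 + 0.1646×25.16 + 0.2217×43.82 + 0.2483×90.56 + 0.1170×124.08 = 51.9220 per 100000.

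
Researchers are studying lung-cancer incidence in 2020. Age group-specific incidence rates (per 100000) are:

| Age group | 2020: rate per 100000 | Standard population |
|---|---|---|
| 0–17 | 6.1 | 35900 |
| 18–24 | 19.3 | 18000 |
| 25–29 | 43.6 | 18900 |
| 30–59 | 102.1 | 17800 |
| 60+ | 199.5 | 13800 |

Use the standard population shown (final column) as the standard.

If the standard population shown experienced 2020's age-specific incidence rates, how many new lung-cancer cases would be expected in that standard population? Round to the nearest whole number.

60

Expected new lung-cancer cases = Σ (standard pop × age-specific rate ÷ 100000)
= 35900×6.1/100000 + 18000×19.3/100000 + 18900×43.6/100000 + 17800×102.1/100000 + 13800×199.5/100000
= 2.19 + 3.47 + 8.24 + 18.17 + 27.53 = 59.61.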